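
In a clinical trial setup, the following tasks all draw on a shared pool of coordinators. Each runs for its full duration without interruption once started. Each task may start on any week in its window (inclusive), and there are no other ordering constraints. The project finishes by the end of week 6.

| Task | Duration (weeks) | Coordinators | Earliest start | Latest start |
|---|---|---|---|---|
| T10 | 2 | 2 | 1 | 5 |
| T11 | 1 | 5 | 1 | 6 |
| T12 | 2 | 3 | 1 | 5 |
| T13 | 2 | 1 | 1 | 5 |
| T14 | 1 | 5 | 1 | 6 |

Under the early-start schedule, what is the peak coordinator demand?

Early-start schedule: T10@1, T11@1, T12@1, T13@1, T14@1.
Load per week: week 1: 16, week 2: 6, week 3: 0, week 4: 0, week 5: 0, week 6: 0.
Peak is 16.

16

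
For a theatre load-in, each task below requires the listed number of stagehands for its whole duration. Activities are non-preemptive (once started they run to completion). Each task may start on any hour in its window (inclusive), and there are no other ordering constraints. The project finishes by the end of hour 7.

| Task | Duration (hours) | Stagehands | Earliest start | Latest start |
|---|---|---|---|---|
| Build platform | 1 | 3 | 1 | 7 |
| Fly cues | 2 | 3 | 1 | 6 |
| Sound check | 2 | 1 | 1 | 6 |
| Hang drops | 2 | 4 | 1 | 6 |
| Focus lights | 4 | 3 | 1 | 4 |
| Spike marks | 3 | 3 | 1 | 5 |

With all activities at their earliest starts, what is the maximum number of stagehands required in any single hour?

Early-start schedule: Build platform@1, Fly cues@1, Sound check@1, Hang drops@1, Focus lights@1, Spike marks@1.
Load per hour: hour 1: 17, hour 2: 14, hour 3: 6, hour 4: 3, hour 5: 0, hour 6: 0, hour 7: 0.
Peak is 17.

17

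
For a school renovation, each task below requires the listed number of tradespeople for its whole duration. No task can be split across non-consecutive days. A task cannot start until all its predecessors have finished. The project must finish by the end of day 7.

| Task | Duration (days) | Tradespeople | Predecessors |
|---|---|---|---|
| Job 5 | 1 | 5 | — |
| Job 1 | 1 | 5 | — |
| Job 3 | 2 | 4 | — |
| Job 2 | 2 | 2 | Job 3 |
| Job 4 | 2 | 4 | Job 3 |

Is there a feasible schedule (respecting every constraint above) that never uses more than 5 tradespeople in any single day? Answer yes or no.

The minimum achievable peak is 6; 5 < 6, so no feasible schedule stays within the cap.

no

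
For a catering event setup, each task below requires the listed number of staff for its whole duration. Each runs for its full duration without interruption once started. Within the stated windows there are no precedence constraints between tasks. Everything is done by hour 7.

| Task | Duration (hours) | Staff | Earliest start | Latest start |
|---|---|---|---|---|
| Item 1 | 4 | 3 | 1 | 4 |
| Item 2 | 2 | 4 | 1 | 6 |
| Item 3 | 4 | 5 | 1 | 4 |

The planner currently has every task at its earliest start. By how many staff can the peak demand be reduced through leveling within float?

4

Early-start peak: h1:12  h2:12  h3:8  h4:8  h5:0  h6:0  h7:0 ⇒ 12.
Leveled (Item 1@1, Item 2@1, Item 3@3): h1:7  h2:7  h3:8  h4:8  h5:5  h6:5  h7:0 ⇒ 8.
Reduction 12 − 8 = 4.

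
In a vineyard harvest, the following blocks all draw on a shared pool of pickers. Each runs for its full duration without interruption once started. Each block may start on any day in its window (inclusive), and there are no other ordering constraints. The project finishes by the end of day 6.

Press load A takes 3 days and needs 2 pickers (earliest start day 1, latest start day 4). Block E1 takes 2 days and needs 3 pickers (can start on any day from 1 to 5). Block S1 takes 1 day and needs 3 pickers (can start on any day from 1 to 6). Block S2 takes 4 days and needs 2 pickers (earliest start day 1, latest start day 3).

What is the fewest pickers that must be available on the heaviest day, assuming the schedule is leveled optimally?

Early-start (Press load A@1, Block E1@1, Block S1@1, Block S2@1) gives peak 10: d1:10  d2:7  d3:4  d4:2  d5:0  d6:0.
Shift Block S1→4, Block S2→3.
Schedule Press load A@1, Block E1@1, Block S1@4, Block S2@3: d1:5  d2:5  d3:4  d4:5  d5:2  d6:2 — peak 5.

5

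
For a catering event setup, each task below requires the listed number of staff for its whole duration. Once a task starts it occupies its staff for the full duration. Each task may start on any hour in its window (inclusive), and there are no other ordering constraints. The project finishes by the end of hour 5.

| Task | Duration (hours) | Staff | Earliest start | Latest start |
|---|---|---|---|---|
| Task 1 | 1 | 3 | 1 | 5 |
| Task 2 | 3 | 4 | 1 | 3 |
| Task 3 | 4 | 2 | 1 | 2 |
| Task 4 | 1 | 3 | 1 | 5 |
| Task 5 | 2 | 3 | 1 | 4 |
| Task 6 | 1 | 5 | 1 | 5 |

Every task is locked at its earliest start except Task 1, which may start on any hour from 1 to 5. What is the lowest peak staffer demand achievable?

17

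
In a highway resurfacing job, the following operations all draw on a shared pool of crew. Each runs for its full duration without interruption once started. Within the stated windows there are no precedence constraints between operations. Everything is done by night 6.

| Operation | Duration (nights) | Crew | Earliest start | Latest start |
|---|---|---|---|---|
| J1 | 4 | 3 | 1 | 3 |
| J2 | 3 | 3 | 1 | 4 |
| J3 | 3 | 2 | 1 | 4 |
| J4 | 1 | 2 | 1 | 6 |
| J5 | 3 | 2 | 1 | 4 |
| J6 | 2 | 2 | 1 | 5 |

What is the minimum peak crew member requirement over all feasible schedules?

Early-start (J1@1, J2@1, J3@1, J4@1, J5@1, J6@1) gives peak 14: n1:14  n2:12  n3:10  n4:3  n5:0  n6:0.
Shift J2→4, J4→5, J6→5.
Schedule J1@1, J2@4, J3@1, J4@5, J5@1, J6@5: n1:7  n2:7  n3:7  n4:6  n5:7  n6:5 — peak 7.
Total crew member-nights = 39 over 6 nights ⇒ peak ≥ ⌈39/6⌉ = 7, so 7 is optimal.

7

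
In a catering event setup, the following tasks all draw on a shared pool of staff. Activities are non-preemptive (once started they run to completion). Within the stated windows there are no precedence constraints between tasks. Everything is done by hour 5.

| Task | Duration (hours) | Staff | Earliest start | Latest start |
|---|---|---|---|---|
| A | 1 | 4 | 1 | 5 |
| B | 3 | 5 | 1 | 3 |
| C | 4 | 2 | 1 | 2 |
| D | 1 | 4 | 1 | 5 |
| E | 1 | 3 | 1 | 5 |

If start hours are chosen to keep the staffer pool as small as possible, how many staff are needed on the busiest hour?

7

Early-start (A@1, B@1, C@1, D@1, E@1) gives peak 18: h1:18  h2:7  h3:7  h4:2  h5:0.
Shift B→2, D→5, E→5.
Schedule A@1, B@2, C@1, D@5, E@5: h1:6  h2:7  h3:7  h4:7  h5:7 — peak 7.
Total staffer-hours = 34 over 5 hours ⇒ peak ≥ ⌈34/5⌉ = 7, so 7 is optimal.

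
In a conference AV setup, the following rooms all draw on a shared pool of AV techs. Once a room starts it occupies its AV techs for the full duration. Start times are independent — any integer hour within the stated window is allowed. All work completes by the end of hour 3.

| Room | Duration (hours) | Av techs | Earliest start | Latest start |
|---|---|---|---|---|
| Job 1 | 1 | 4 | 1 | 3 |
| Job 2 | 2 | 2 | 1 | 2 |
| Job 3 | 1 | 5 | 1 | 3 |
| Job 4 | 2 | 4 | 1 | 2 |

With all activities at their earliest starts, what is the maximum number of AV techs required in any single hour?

15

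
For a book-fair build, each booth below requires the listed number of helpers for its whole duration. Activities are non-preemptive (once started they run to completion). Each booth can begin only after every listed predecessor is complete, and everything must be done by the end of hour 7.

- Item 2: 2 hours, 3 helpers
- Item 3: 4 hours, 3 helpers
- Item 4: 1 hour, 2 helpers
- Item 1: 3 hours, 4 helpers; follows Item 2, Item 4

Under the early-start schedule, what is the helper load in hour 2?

At early start, hour 2 has: Item 2, Item 3.
Demand: 3 + 3 = 6.

6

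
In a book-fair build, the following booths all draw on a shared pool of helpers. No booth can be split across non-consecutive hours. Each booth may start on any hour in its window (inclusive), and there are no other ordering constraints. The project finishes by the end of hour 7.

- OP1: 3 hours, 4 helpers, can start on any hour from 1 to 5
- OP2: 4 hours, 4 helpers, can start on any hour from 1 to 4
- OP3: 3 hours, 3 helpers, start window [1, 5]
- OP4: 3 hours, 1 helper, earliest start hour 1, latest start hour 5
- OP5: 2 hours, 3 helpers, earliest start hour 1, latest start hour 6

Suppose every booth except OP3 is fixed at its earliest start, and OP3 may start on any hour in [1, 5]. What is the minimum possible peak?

12

OP3@1: h1:15  h2:15  h3:12  h4:4  h5:0  h6:0  h7:0 → peak 15
OP3@2: h1:12  h2:15  h3:12  h4:7  h5:0  h6:0  h7:0 → peak 15
OP3@3: h1:12  h2:12  h3:12  h4:7  h5:3  h6:0  h7:0 → peak 12
OP3@4: h1:12  h2:12  h3:9  h4:7  h5:3  h6:3  h7:0 → peak 12
OP3@5: h1:12  h2:12  h3:9  h4:4  h5:3  h6:3  h7:3 → peak 12
Best is OP3@3, peak 12.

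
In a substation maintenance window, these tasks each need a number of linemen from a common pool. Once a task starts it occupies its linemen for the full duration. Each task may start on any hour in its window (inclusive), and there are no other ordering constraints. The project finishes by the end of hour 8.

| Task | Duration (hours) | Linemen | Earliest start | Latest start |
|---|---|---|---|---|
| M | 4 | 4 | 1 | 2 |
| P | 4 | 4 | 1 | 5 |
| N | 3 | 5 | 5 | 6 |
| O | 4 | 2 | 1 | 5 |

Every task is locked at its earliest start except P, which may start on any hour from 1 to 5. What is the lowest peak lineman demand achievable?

9

P@1: h1:10  h2:10  h3:10  h4:10  h5:5  h6:5  h7:5  h8:0 → peak 10
P@2: h1:6  h2:10  h3:10  h4:10  h5:9  h6:5  h7:5  h8:0 → peak 10
P@3: h1:6  h2:6  h3:10  h4:10  h5:9  h6:9  h7:5  h8:0 → peak 10
P@4: h1:6  h2:6  h3:6  h4:10  h5:9  h6:9  h7:9  h8:0 → peak 10
P@5: h1:6  h2:6  h3:6  h4:6  h5:9  h6:9  h7:9  h8:4 → peak 9
Best is P@5, peak 9.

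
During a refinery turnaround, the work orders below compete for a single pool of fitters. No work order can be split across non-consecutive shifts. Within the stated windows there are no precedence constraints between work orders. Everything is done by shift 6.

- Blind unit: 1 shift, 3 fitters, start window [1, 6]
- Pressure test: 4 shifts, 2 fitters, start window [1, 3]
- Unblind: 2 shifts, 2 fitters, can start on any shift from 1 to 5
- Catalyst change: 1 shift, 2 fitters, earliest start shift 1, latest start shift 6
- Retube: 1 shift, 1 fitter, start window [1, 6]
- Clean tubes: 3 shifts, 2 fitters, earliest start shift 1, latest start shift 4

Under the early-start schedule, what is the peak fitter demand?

Early-start schedule: Blind unit@1, Pressure test@1, Unblind@1, Catalyst change@1, Retube@1, Clean tubes@1.
Load per shift: shift 1: 12, shift 2: 6, shift 3: 4, shift 4: 2, shift 5: 0, shift 6: 0.
Peak is 12.

12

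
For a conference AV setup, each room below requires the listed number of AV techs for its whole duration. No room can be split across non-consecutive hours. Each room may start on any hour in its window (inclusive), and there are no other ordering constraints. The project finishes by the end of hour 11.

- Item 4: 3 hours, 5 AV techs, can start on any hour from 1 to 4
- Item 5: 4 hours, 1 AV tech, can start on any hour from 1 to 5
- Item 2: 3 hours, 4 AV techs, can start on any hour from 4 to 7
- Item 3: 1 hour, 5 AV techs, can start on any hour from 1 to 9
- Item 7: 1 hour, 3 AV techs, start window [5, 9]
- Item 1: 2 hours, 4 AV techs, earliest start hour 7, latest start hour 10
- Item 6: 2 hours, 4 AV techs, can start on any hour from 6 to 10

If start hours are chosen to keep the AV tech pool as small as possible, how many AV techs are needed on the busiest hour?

7

Early-start (Item 4@1, Item 5@1, Item 2@4, Item 3@1, Item 7@5, Item 1@7, Item 6@6) gives peak 11: h1:11  h2:6  h3:6  h4:5  h5:7  h6:8  h7:8  h8:4  h9:0  h10:0  h11:0.
Shift Item 3→7, Item 1→8, Item 6→10.
Schedule Item 4@1, Item 5@1, Item 2@4, Item 3@7, Item 7@5, Item 1@8, Item 6@10: h1:6  h2:6  h3:6  h4:5  h5:7  h6:4  h7:5  h8:4  h9:4  h10:4  h11:4 — peak 7.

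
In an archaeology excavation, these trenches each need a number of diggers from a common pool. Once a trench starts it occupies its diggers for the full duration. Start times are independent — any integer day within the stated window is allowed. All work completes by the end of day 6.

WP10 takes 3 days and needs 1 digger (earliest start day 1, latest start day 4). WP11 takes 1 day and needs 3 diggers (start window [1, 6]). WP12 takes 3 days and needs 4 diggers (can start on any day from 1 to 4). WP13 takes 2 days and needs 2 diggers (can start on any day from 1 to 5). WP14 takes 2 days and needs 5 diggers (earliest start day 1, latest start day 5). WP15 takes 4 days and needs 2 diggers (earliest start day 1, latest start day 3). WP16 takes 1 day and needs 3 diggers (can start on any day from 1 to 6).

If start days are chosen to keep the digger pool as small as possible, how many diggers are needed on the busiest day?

8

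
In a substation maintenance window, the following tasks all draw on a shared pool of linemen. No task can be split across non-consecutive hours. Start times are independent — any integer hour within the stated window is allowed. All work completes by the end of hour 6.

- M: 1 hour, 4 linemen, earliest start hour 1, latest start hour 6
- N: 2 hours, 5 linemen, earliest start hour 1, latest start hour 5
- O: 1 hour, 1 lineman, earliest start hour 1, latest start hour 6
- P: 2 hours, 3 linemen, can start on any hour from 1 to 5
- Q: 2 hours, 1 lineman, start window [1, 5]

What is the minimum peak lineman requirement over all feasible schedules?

Early-start (M@1, N@1, O@1, P@1, Q@1) gives peak 14: h1:14  h2:9  h3:0  h4:0  h5:0  h6:0.
Shift N→2, P→4, Q→4.
Schedule M@1, N@2, O@1, P@4, Q@4: h1:5  h2:5  h3:5  h4:4  h5:4  h6:0 — peak 5.

5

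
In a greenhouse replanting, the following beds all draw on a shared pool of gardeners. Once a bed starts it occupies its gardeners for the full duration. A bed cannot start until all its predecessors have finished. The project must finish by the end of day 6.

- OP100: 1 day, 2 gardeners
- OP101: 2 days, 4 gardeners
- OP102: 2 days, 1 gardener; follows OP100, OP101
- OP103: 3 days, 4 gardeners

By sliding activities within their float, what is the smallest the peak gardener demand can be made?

Early-start (OP100@1, OP101@1, OP102@3, OP103@1) gives peak 10: d1:10  d2:8  d3:5  d4:1  d5:0  d6:0.
Shift OP101→2, OP102→4, OP103→4.
Schedule OP100@1, OP101@2, OP102@4, OP103@4: d1:2  d2:4  d3:4  d4:5  d5:5  d6:4 — peak 5.

5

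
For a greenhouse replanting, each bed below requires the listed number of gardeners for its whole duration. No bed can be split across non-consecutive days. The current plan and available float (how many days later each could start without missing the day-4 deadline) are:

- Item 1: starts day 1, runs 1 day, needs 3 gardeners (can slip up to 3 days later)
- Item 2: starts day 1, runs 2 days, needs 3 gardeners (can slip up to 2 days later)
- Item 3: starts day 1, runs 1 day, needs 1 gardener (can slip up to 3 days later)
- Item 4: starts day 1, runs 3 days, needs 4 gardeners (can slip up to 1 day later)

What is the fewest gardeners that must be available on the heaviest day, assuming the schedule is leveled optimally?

Early-start (Item 1@1, Item 2@1, Item 3@1, Item 4@1) gives peak 11: d1:11  d2:7  d3:4  d4:0.
Shift Item 4→2.
Schedule Item 1@1, Item 2@1, Item 3@1, Item 4@2: d1:7  d2:7  d3:4  d4:4 — peak 7.

7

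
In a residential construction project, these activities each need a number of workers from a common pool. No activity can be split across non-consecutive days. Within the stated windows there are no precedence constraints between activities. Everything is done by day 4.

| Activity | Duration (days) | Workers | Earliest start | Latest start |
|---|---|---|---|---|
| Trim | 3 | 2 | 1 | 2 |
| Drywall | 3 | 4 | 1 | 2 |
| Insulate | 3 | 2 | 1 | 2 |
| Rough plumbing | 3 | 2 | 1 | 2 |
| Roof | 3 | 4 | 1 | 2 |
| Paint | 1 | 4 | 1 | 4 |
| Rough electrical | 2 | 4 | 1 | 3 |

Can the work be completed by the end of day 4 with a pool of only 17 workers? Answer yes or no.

The minimum achievable peak is 18; 17 < 18, so no feasible schedule stays within the cap.

no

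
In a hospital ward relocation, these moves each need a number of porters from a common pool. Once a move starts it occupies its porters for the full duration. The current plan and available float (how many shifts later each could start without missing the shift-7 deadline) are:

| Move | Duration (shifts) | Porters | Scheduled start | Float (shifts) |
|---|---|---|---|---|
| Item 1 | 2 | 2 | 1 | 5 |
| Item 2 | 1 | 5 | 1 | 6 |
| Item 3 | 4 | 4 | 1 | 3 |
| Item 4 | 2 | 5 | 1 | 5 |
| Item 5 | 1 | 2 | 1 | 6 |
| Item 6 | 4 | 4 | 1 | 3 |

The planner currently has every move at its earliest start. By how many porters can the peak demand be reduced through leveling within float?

14

Early-start peak: s1:22  s2:15  s3:8  s4:8  s5:0  s6:0  s7:0 ⇒ 22.
Leveled (Item 1@1, Item 2@1, Item 3@4, Item 4@2, Item 5@3, Item 6@4): s1:7  s2:7  s3:7  s4:8  s5:8  s6:8  s7:8 ⇒ 8.
Reduction 22 − 8 = 14.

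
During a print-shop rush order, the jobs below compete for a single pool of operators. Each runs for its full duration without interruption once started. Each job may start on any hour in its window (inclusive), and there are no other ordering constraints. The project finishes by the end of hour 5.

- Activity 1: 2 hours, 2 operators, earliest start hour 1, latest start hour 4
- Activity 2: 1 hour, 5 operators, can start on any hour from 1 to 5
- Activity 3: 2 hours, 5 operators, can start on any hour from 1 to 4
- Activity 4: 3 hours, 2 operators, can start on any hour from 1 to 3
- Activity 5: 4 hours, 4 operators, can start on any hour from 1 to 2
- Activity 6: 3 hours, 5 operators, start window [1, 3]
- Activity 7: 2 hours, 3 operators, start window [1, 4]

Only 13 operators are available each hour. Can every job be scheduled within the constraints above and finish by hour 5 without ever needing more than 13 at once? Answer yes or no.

Schedule Activity 1@1, Activity 2@5, Activity 3@1, Activity 4@1, Activity 5@1, Activity 6@3, Activity 7@4: h1:13  h2:13  h3:11  h4:12  h5:13 — peak 13 ≤ 13.

yes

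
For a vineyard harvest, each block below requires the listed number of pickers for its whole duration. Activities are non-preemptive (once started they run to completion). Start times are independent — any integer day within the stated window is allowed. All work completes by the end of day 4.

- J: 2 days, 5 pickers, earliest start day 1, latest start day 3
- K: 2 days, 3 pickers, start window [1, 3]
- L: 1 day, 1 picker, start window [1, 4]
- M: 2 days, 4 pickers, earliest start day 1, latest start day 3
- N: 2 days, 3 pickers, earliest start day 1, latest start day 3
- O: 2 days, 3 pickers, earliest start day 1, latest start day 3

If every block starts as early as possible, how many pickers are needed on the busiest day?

19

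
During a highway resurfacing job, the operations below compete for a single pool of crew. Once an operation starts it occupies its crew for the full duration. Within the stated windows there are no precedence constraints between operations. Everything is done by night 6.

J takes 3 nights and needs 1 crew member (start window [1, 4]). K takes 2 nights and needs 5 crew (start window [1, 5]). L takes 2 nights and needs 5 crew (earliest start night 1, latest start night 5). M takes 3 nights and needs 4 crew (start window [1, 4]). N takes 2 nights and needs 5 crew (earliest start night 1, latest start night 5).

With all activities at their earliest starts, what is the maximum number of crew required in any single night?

Early-start schedule: J@1, K@1, L@1, M@1, N@1.
Load per night: night 1: 20, night 2: 20, night 3: 5, night 4: 0, night 5: 0, night 6: 0.
Peak is 20.

20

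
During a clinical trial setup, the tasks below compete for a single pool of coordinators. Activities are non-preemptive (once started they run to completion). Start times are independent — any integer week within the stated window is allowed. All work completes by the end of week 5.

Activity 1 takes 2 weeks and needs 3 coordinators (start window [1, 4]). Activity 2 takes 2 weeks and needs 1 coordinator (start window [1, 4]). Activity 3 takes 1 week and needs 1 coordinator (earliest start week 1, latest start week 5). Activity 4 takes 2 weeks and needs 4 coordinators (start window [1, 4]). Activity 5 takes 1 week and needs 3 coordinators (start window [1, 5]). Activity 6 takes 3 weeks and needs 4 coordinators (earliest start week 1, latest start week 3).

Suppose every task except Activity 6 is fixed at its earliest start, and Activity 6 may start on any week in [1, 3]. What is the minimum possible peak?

12

Activity 6@1: w1:16  w2:12  w3:4  w4:0  w5:0 → peak 16
Activity 6@2: w1:12  w2:12  w3:4  w4:4  w5:0 → peak 12
Activity 6@3: w1:12  w2:8  w3:4  w4:4  w5:4 → peak 12
Best is Activity 6@2, peak 12.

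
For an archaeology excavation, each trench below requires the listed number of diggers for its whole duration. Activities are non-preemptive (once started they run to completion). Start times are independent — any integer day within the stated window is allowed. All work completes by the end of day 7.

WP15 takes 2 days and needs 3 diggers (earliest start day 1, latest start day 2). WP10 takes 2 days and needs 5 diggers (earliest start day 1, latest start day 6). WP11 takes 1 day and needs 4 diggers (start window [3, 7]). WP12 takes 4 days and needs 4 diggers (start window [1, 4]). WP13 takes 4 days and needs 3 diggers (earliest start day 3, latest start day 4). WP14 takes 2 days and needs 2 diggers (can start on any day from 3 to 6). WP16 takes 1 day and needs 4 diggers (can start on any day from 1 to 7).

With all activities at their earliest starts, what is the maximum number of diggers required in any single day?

16

Early-start schedule: WP15@1, WP10@1, WP11@3, WP12@1, WP13@3, WP14@3, WP16@1.
Load per day: day 1: 16, day 2: 12, day 3: 13, day 4: 9, day 5: 3, day 6: 3, day 7: 0.
Peak is 16.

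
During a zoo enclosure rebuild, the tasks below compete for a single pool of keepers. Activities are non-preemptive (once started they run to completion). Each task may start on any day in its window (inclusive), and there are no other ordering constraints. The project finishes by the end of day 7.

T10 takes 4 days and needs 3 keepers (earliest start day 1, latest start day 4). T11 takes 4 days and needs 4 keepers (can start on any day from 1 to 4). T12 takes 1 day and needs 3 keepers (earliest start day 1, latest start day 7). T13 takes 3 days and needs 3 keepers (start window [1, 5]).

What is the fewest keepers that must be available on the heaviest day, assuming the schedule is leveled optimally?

7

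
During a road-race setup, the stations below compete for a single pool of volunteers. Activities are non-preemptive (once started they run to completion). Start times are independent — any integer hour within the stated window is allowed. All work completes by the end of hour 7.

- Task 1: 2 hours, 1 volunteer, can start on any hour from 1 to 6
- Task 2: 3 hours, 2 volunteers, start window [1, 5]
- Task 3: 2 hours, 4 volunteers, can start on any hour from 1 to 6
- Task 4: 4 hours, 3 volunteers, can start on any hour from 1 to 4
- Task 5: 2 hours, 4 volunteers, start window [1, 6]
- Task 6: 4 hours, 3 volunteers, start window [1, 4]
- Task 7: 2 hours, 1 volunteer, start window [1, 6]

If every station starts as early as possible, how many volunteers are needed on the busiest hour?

Early-start schedule: Task 1@1, Task 2@1, Task 3@1, Task 4@1, Task 5@1, Task 6@1, Task 7@1.
Load per hour: hour 1: 18, hour 2: 18, hour 3: 8, hour 4: 6, hour 5: 0, hour 6: 0, hour 7: 0.
Peak is 18.

18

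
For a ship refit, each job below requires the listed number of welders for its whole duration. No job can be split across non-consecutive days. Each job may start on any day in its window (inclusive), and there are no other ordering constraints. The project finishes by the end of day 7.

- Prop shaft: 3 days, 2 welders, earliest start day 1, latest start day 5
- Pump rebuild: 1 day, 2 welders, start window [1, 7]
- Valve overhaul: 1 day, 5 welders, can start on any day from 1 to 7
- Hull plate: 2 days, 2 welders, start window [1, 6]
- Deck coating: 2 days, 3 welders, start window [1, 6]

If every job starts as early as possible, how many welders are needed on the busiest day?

14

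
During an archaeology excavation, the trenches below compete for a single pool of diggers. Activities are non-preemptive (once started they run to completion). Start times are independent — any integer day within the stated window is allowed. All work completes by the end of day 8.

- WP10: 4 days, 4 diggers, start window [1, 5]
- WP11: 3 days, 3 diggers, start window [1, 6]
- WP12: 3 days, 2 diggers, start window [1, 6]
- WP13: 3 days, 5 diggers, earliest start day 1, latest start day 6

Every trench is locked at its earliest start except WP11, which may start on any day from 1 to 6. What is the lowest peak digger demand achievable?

11

WP11@1: d1:14  d2:14  d3:14  d4:4  d5:0  d6:0  d7:0  d8:0 → peak 14
WP11@2: d1:11  d2:14  d3:14  d4:7  d5:0  d6:0  d7:0  d8:0 → peak 14
WP11@3: d1:11  d2:11  d3:14  d4:7  d5:3  d6:0  d7:0  d8:0 → peak 14
WP11@4: d1:11  d2:11  d3:11  d4:7  d5:3  d6:3  d7:0  d8:0 → peak 11
WP11@5: d1:11  d2:11  d3:11  d4:4  d5:3  d6:3  d7:3  d8:0 → peak 11
WP11@6: d1:11  d2:11  d3:11  d4:4  d5:0  d6:3  d7:3  d8:3 → peak 11
Best is WP11@4, peak 11.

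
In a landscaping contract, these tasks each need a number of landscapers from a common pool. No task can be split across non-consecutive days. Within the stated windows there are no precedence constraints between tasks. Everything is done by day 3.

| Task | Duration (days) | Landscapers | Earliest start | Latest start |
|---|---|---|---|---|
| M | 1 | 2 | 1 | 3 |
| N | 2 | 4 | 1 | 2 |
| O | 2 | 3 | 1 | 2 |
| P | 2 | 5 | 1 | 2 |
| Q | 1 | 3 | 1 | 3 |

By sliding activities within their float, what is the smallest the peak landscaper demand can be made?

12

Early-start (M@1, N@1, O@1, P@1, Q@1) gives peak 17: d1:17  d2:12  d3:0.
Shift P→2.
Schedule M@1, N@1, O@1, P@2, Q@1: d1:12  d2:12  d3:5 — peak 12.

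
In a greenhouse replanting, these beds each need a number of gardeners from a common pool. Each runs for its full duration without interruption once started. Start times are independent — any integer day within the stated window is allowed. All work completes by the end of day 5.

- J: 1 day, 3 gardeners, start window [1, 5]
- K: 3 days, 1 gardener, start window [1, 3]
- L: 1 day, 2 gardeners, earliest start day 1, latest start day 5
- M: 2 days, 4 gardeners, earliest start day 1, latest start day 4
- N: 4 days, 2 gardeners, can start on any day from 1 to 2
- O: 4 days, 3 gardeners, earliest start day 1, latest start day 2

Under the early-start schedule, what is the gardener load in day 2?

10

At early start, day 2 has: K, M, N, O.
Demand: 1 + 4 + 2 + 3 = 10.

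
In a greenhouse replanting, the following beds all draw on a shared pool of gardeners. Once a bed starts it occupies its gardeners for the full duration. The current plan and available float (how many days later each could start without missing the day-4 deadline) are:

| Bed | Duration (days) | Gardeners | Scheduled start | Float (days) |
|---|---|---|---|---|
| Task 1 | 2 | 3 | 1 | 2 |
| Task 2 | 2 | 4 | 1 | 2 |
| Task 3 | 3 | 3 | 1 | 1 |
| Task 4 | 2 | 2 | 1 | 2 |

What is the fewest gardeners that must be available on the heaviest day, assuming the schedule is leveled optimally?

Early-start (Task 1@1, Task 2@1, Task 3@1, Task 4@1) gives peak 12: d1:12  d2:12  d3:3  d4:0.
Shift Task 2→3.
Schedule Task 1@1, Task 2@3, Task 3@1, Task 4@1: d1:8  d2:8  d3:7  d4:4 — peak 8.

8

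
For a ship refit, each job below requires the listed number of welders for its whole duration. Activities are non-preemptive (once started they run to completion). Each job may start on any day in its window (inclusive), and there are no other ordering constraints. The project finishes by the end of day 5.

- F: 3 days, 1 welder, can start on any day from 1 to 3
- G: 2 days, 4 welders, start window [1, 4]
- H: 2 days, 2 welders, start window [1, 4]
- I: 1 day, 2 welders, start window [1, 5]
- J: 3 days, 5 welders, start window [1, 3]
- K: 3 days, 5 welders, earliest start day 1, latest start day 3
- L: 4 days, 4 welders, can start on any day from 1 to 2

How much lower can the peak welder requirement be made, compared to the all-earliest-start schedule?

8

Early-start peak: d1:23  d2:21  d3:15  d4:4  d5:0 ⇒ 23.
Leveled (F@1, G@1, H@1, I@1, J@3, K@3, L@1): d1:13  d2:11  d3:15  d4:14  d5:10 ⇒ 15.
Reduction 23 − 15 = 8.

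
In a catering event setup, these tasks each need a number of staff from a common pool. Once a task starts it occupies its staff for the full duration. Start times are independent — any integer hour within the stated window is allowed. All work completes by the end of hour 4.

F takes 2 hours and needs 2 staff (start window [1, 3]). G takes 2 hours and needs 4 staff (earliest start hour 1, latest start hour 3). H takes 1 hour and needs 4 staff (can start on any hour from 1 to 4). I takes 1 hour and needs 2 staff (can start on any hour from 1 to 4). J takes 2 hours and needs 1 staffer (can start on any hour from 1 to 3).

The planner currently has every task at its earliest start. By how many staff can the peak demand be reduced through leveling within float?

Early-start peak: h1:13  h2:7  h3:0  h4:0 ⇒ 13.
Leveled (F@1, G@1, H@3, I@4, J@3): h1:6  h2:6  h3:5  h4:3 ⇒ 6.
Reduction 13 − 6 = 7.

7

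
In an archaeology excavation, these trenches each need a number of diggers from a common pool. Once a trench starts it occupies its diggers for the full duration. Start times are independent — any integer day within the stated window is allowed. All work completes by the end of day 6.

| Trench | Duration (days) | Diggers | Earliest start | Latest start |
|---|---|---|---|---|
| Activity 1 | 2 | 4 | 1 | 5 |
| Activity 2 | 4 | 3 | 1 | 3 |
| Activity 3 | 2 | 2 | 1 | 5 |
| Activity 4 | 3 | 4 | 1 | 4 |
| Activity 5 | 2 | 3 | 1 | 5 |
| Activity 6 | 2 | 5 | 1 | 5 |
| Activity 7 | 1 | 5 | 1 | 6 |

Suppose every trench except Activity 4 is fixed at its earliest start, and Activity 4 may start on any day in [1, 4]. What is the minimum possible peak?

22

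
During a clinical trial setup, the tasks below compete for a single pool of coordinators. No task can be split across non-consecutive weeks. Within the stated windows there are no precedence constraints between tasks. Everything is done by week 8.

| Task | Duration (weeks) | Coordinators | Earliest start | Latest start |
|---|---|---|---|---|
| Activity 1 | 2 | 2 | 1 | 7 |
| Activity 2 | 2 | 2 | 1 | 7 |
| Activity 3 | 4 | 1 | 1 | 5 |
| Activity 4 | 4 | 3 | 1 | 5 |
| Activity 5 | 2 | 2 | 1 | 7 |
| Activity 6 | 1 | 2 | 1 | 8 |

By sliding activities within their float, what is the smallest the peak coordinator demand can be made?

Early-start (Activity 1@1, Activity 2@1, Activity 3@1, Activity 4@1, Activity 5@1, Activity 6@1) gives peak 12: w1:12  w2:10  w3:4  w4:4  w5:0  w6:0  w7:0  w8:0.
Shift Activity 3→3, Activity 4→3, Activity 5→7, Activity 6→7.
Schedule Activity 1@1, Activity 2@1, Activity 3@3, Activity 4@3, Activity 5@7, Activity 6@7: w1:4  w2:4  w3:4  w4:4  w5:4  w6:4  w7:4  w8:2 — peak 4.
Total coordinator-weeks = 30 over 8 weeks ⇒ peak ≥ ⌈30/8⌉ = 4, so 4 is optimal.

4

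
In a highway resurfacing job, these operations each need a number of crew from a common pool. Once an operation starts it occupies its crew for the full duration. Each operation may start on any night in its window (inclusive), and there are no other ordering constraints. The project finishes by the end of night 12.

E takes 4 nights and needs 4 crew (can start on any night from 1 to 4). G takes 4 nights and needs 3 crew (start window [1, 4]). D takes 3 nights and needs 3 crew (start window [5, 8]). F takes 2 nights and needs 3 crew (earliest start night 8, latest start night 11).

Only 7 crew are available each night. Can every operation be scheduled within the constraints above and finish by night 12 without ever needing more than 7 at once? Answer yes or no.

Schedule E@1, G@1, D@5, F@8: n1:7  n2:7  n3:7  n4:7  n5:3  n6:3  n7:3  n8:3  n9:3  n10:0  n11:0  n12:0 — peak 7 ≤ 7.

yes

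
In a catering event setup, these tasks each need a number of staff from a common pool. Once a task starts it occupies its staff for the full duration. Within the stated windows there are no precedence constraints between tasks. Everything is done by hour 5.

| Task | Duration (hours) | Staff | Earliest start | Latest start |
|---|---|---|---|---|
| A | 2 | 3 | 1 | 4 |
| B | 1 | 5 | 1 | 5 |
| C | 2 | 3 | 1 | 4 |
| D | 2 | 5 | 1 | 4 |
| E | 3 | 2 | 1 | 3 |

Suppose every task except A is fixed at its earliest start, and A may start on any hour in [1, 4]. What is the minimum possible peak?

15

A@1: h1:18  h2:13  h3:2  h4:0  h5:0 → peak 18
A@2: h1:15  h2:13  h3:5  h4:0  h5:0 → peak 15
A@3: h1:15  h2:10  h3:5  h4:3  h5:0 → peak 15
A@4: h1:15  h2:10  h3:2  h4:3  h5:3 → peak 15
Best is A@2, peak 15.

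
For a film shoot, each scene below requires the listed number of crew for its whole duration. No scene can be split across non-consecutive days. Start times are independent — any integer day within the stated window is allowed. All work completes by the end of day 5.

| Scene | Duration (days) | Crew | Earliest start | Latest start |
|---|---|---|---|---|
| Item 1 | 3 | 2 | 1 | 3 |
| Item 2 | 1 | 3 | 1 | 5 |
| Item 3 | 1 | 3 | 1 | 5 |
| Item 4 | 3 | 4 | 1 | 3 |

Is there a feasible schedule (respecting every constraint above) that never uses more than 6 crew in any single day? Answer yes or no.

Schedule Item 1@1, Item 2@1, Item 3@2, Item 4@3: d1:5  d2:5  d3:6  d4:4  d5:4 — peak 6 ≤ 6.

yes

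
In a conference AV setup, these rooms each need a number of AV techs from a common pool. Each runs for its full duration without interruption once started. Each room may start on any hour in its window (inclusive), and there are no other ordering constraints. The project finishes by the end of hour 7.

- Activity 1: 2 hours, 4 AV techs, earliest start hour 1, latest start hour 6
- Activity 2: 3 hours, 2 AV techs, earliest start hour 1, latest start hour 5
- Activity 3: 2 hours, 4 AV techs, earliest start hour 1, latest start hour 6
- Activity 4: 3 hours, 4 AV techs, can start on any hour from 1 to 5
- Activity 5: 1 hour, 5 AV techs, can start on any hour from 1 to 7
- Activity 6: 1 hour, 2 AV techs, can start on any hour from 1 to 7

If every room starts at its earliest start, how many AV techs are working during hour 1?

21

At early start, hour 1 has: Activity 1, Activity 2, Activity 3, Activity 4, Activity 5, Activity 6.
Demand: 4 + 2 + 4 + 4 + 5 + 2 = 21.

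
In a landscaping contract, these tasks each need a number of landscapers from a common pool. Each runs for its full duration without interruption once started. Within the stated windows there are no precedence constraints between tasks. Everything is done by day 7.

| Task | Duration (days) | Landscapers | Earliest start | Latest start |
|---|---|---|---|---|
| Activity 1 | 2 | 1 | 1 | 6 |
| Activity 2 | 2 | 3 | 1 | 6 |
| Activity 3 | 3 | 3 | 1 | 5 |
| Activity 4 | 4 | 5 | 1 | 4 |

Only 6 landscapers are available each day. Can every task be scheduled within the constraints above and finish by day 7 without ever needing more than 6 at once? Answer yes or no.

yes

Schedule Activity 1@1, Activity 2@5, Activity 3@5, Activity 4@1: d1:6  d2:6  d3:5  d4:5  d5:6  d6:6  d7:3 — peak 6 ≤ 6.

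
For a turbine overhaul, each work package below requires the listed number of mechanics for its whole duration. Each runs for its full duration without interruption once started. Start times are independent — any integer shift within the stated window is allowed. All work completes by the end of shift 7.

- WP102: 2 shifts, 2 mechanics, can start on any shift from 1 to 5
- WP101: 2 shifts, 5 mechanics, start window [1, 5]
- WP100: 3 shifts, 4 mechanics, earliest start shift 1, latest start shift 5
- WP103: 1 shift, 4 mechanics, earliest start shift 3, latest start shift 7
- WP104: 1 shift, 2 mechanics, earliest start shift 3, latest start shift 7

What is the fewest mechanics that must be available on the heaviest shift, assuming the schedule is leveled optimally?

6

Early-start (WP102@1, WP101@1, WP100@1, WP103@3, WP104@3) gives peak 11: s1:11  s2:11  s3:10  s4:0  s5:0  s6:0  s7:0.
Shift WP101→4, WP103→6.
Schedule WP102@1, WP101@4, WP100@1, WP103@6, WP104@3: s1:6  s2:6  s3:6  s4:5  s5:5  s6:4  s7:0 — peak 6.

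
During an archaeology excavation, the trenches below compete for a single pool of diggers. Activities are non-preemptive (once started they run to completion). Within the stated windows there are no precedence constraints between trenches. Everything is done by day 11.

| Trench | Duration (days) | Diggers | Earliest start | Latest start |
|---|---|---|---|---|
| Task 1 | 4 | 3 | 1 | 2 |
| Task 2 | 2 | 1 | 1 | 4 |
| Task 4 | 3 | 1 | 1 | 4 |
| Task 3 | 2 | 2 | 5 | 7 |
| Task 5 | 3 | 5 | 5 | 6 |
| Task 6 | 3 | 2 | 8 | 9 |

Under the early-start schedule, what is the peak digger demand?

7

Early-start schedule: Task 1@1, Task 2@1, Task 4@1, Task 3@5, Task 5@5, Task 6@8.
Load per day: day 1: 5, day 2: 5, day 3: 4, day 4: 3, day 5: 7, day 6: 7, day 7: 5, day 8: 2, day 9: 2, day 10: 2, day 11: 0.
Peak is 7.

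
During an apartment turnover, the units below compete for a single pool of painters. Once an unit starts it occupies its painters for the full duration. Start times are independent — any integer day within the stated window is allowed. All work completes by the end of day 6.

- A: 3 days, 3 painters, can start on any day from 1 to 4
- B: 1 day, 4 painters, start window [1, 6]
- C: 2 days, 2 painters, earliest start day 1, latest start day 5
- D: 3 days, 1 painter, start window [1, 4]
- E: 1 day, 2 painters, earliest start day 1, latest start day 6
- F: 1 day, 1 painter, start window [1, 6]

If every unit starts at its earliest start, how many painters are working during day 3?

At early start, day 3 has: A, D.
Demand: 3 + 1 = 4.

4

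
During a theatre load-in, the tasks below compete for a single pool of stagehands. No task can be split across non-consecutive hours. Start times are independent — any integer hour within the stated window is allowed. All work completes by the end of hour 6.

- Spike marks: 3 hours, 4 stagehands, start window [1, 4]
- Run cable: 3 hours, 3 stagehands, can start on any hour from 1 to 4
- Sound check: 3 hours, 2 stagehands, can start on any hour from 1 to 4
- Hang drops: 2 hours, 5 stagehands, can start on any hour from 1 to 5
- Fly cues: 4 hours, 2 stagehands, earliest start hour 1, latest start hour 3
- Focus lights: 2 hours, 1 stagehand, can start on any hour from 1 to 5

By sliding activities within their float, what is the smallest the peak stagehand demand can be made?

9

Early-start (Spike marks@1, Run cable@1, Sound check@1, Hang drops@1, Fly cues@1, Focus lights@1) gives peak 17: h1:17  h2:17  h3:11  h4:2  h5:0  h6:0.
Shift Sound check→4, Hang drops→4, Focus lights→5.
Schedule Spike marks@1, Run cable@1, Sound check@4, Hang drops@4, Fly cues@1, Focus lights@5: h1:9  h2:9  h3:9  h4:9  h5:8  h6:3 — peak 9.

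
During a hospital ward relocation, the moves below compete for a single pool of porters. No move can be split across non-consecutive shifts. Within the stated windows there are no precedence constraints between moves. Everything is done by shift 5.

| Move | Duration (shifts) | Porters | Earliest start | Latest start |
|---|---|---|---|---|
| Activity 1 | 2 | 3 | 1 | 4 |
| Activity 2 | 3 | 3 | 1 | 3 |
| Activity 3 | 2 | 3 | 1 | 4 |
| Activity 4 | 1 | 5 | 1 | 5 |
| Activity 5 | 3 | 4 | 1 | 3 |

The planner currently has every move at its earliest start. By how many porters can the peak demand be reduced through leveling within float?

Early-start peak: s1:18  s2:13  s3:7  s4:0  s5:0 ⇒ 18.
Leveled (Activity 1@1, Activity 2@1, Activity 3@1, Activity 4@4, Activity 5@3): s1:9  s2:9  s3:7  s4:9  s5:4 ⇒ 9.
Reduction 18 − 9 = 9.

9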